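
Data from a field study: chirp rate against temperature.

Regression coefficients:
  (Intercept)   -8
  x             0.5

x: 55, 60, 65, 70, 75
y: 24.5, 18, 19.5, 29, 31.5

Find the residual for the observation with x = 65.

ŷ = -8 + 0.5·65 = 24.5
r = 19.5 − 24.5 = -5

r = -5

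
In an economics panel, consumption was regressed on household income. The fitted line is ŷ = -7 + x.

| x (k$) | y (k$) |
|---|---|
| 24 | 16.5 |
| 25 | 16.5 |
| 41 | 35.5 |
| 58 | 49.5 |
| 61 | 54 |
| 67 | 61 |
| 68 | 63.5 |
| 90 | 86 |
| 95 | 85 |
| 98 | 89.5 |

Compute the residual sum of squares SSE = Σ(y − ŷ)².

SSE = 34.5

x=24: ŷ = -7 + 24 = 17; r = 16.5 − 17 = -0.5
x=25: ŷ = -7 + 25 = 18; r = 16.5 − 18 = -1.5
x=41: ŷ = -7 + 41 = 34; r = 35.5 − 34 = 1.5
x=58: ŷ = -7 + 58 = 51; r = 49.5 − 51 = -1.5
x=61: ŷ = -7 + 61 = 54; r = 54 − 54 = 0
x=67: ŷ = -7 + 67 = 60; r = 61 − 60 = 1
x=68: ŷ = -7 + 68 = 61; r = 63.5 − 61 = 2.5
x=90: ŷ = -7 + 90 = 83; r = 86 − 83 = 3
x=95: ŷ = -7 + 95 = 88; r = 85 − 88 = -3
x=98: ŷ = -7 + 98 = 91; r = 89.5 − 91 = -1.5
SSE = 0.25 + 2.25 + 2.25 + 2.25 + 0 + 1 + 6.25 + 9 + 9 + 2.25 = 34.5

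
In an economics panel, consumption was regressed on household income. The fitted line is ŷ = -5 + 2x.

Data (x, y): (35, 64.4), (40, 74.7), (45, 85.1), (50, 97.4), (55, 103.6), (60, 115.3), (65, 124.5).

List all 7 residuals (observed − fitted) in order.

x=35: ŷ = -5 + 2·35 = 65; e = 64.4 − 65 = -0.6
x=40: ŷ = -5 + 2·40 = 75; e = 74.7 − 75 = -0.3
x=45: ŷ = -5 + 2·45 = 85; e = 85.1 − 85 = 0.1
x=50: ŷ = -5 + 2·50 = 95; e = 97.4 − 95 = 2.4
x=55: ŷ = -5 + 2·55 = 105; e = 103.6 − 105 = -1.4
x=60: ŷ = -5 + 2·60 = 115; e = 115.3 − 115 = 0.3
x=65: ŷ = -5 + 2·65 = 125; e = 124.5 − 125 = -0.5

-0.6, -0.3, 0.1, 2.4, -1.4, 0.3, -0.5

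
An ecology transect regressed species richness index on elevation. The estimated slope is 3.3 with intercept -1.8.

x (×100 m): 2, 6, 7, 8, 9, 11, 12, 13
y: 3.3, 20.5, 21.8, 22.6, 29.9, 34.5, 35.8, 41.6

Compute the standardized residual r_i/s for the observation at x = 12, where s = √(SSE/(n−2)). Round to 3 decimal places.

-1.069

x=2: ŷ = -1.8 + 3.3·2 = 4.8; r = 3.3 − 4.8 = -1.5
x=6: ŷ = -1.8 + 3.3·6 = 18; r = 20.5 − 18 = 2.5
x=7: ŷ = -1.8 + 3.3·7 = 21.3; r = 21.8 − 21.3 = 0.5
x=8: ŷ = -1.8 + 3.3·8 = 24.6; r = 22.6 − 24.6 = -2
x=9: ŷ = -1.8 + 3.3·9 = 27.9; r = 29.9 − 27.9 = 2
x=11: ŷ = -1.8 + 3.3·11 = 34.5; r = 34.5 − 34.5 = 0
x=12: ŷ = -1.8 + 3.3·12 = 37.8; r = 35.8 − 37.8 = -2
x=13: ŷ = -1.8 + 3.3·13 = 41.1; r = 41.6 − 41.1 = 0.5
SSE = 2.25 + 6.25 + 0.25 + 4 + 4 + 0 + 4 + 0.25 = 21
s = √(21/6) = 1.87083
r/s = -2 / 1.87083 = -1.069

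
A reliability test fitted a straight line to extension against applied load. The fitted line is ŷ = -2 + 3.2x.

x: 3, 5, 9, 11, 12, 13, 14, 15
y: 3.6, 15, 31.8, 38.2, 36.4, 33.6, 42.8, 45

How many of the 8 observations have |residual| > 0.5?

6

x=3: ŷ = -2 + 3.2·3 = 7.6; e = 3.6 − 7.6 = -4
x=5: ŷ = -2 + 3.2·5 = 14; e = 15 − 14 = 1
x=9: ŷ = -2 + 3.2·9 = 26.8; e = 31.8 − 26.8 = 5
x=11: ŷ = -2 + 3.2·11 = 33.2; e = 38.2 − 33.2 = 5
x=12: ŷ = -2 + 3.2·12 = 36.4; e = 36.4 − 36.4 = 0
x=13: ŷ = -2 + 3.2·13 = 39.6; e = 33.6 − 39.6 = -6
x=14: ŷ = -2 + 3.2·14 = 42.8; e = 42.8 − 42.8 = 0
x=15: ŷ = -2 + 3.2·15 = 46; e = 45 − 46 = -1
|e| > 0.5: x=3 (|e|=4), x=5 (|e|=1), x=9 (|e|=5), x=11 (|e|=5), x=13 (|e|=6), x=15 (|e|=1) → 6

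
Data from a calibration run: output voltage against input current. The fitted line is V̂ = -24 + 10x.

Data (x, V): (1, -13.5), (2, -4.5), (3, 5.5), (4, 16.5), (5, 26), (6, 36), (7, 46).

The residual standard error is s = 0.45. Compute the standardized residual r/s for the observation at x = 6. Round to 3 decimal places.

0.000

V̂ = -24 + 10·6 = 36
r = 36 − 36 = 0
r/s = 0 / 0.45 = 0.000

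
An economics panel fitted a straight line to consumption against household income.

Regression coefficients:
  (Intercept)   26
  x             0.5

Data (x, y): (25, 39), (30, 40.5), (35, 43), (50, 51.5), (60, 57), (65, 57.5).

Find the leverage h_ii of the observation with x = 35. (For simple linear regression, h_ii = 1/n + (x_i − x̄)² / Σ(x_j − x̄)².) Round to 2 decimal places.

h = 0.23

x̄ = (25 + 30 + 35 + 50 + 60 + 65)/6 = 44.1667
Σ(x − x̄)² = 367.361 + 200.694 + 84.0278 + 34.0278 + 250.694 + 434.028 = 1370.83
h = 1/6 + (-9.16667)²/1370.83 = 0.166667 + 0.0612969 = 0.23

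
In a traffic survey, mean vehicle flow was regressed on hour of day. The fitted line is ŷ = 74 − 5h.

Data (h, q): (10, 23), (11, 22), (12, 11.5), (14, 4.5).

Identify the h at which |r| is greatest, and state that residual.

h=10: ŷ = 74 − 5·10 = 24; r = 23 − 24 = -1
h=11: ŷ = 74 − 5·11 = 19; r = 22 − 19 = 3
h=12: ŷ = 74 − 5·12 = 14; r = 11.5 − 14 = -2.5
h=14: ŷ = 74 − 5·14 = 4; r = 4.5 − 4 = 0.5
Largest |r| is 3 at h = 11, residual 3.

h = 11, r = 3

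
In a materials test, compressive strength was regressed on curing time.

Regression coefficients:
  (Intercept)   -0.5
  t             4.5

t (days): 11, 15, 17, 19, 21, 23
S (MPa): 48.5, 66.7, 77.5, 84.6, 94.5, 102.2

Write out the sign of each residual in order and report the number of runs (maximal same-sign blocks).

5 runs

t=11: ŷ = -0.5 + 4.5·11 = 49; e = 48.5 − 49 = -0.5
t=15: ŷ = -0.5 + 4.5·15 = 67; e = 66.7 − 67 = -0.3
t=17: ŷ = -0.5 + 4.5·17 = 76; e = 77.5 − 76 = 1.5
t=19: ŷ = -0.5 + 4.5·19 = 85; e = 84.6 − 85 = -0.4
t=21: ŷ = -0.5 + 4.5·21 = 94; e = 94.5 − 94 = 0.5
t=23: ŷ = -0.5 + 4.5·23 = 103; e = 102.2 − 103 = -0.8
Signs: − − + − + −
Runs: −×2, +×1, −×1, +×1, −×1 → 5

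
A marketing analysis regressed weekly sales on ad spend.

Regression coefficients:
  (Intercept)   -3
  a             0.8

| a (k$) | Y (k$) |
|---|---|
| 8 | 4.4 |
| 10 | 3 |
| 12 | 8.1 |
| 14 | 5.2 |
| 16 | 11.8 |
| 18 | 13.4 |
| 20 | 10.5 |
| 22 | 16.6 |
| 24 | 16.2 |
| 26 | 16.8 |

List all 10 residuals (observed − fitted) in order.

a=8: Ŷ = -3 + 0.8·8 = 3.4; r = 4.4 − 3.4 = 1
a=10: Ŷ = -3 + 0.8·10 = 5; r = 3 − 5 = -2
a=12: Ŷ = -3 + 0.8·12 = 6.6; r = 8.1 − 6.6 = 1.5
a=14: Ŷ = -3 + 0.8·14 = 8.2; r = 5.2 − 8.2 = -3
a=16: Ŷ = -3 + 0.8·16 = 9.8; r = 11.8 − 9.8 = 2
a=18: Ŷ = -3 + 0.8·18 = 11.4; r = 13.4 − 11.4 = 2
a=20: Ŷ = -3 + 0.8·20 = 13; r = 10.5 − 13 = -2.5
a=22: Ŷ = -3 + 0.8·22 = 14.6; r = 16.6 − 14.6 = 2
a=24: Ŷ = -3 + 0.8·24 = 16.2; r = 16.2 − 16.2 = 0
a=26: Ŷ = -3 + 0.8·26 = 17.8; r = 16.8 − 17.8 = -1

1, -2, 1.5, -3, 2, 2, -2.5, 2, 0, -1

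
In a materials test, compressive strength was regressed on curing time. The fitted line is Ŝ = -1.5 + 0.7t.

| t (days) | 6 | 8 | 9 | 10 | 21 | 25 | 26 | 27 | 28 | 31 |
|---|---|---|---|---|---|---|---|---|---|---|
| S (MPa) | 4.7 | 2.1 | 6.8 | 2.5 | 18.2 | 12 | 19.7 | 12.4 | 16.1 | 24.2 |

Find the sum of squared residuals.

t=6: Ŝ = -1.5 + 0.7·6 = 2.7; e = 4.7 − 2.7 = 2
t=8: Ŝ = -1.5 + 0.7·8 = 4.1; e = 2.1 − 4.1 = -2
t=9: Ŝ = -1.5 + 0.7·9 = 4.8; e = 6.8 − 4.8 = 2
t=10: Ŝ = -1.5 + 0.7·10 = 5.5; e = 2.5 − 5.5 = -3
t=21: Ŝ = -1.5 + 0.7·21 = 13.2; e = 18.2 − 13.2 = 5
t=25: Ŝ = -1.5 + 0.7·25 = 16; e = 12 − 16 = -4
t=26: Ŝ = -1.5 + 0.7·26 = 16.7; e = 19.7 − 16.7 = 3
t=27: Ŝ = -1.5 + 0.7·27 = 17.4; e = 12.4 − 17.4 = -5
t=28: Ŝ = -1.5 + 0.7·28 = 18.1; e = 16.1 − 18.1 = -2
t=31: Ŝ = -1.5 + 0.7·31 = 20.2; e = 24.2 − 20.2 = 4
SSE = 4 + 4 + 4 + 9 + 25 + 16 + 9 + 25 + 4 + 16 = 116

SSE = 116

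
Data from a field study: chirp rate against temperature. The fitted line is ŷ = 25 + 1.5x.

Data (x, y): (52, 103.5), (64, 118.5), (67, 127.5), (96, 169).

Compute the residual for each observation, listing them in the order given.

0.5, -2.5, 2, 0

x=52: ŷ = 25 + 1.5·52 = 103; r = 103.5 − 103 = 0.5
x=64: ŷ = 25 + 1.5·64 = 121; r = 118.5 − 121 = -2.5
x=67: ŷ = 25 + 1.5·67 = 125.5; r = 127.5 − 125.5 = 2
x=96: ŷ = 25 + 1.5·96 = 169; r = 169 − 169 = 0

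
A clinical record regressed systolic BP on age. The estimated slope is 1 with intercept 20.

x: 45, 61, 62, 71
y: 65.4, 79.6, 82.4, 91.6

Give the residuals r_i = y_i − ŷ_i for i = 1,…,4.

0.4, -1.4, 0.4, 0.6

x=45: ŷ = 20 + 45 = 65; r = 65.4 − 65 = 0.4
x=61: ŷ = 20 + 61 = 81; r = 79.6 − 81 = -1.4
x=62: ŷ = 20 + 62 = 82; r = 82.4 − 82 = 0.4
x=71: ŷ = 20 + 71 = 91; r = 91.6 − 91 = 0.6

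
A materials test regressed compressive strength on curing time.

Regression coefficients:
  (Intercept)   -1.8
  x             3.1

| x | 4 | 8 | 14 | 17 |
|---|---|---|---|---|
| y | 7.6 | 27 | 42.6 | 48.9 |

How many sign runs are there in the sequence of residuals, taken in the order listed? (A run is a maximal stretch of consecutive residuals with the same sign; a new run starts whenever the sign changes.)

x=4: ŷ = -1.8 + 3.1·4 = 10.6; r = 7.6 − 10.6 = -3
x=8: ŷ = -1.8 + 3.1·8 = 23; r = 27 − 23 = 4
x=14: ŷ = -1.8 + 3.1·14 = 41.6; r = 42.6 − 41.6 = 1
x=17: ŷ = -1.8 + 3.1·17 = 50.9; r = 48.9 − 50.9 = -2
Signs: − + + −
Runs: −×1, +×2, −×1 → 3

3 runs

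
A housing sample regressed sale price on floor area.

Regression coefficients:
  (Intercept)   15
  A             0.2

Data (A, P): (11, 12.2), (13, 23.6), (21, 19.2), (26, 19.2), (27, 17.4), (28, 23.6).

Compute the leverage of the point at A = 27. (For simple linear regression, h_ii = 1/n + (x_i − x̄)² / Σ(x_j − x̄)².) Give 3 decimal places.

h = 0.298

Ā = (11 + 13 + 21 + 26 + 27 + 28)/6 = 21
Σ(A − Ā)² = 100 + 64 + 0 + 25 + 36 + 49 = 274
h = 1/6 + (6)²/274 = 0.166667 + 0.131387 = 0.298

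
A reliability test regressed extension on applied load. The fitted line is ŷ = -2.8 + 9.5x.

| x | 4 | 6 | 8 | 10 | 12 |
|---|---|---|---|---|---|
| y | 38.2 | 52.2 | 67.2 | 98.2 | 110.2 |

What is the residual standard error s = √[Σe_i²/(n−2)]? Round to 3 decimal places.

s = 5.354

x=4: ŷ = -2.8 + 9.5·4 = 35.2; e = 38.2 − 35.2 = 3
x=6: ŷ = -2.8 + 9.5·6 = 54.2; e = 52.2 − 54.2 = -2
x=8: ŷ = -2.8 + 9.5·8 = 73.2; e = 67.2 − 73.2 = -6
x=10: ŷ = -2.8 + 9.5·10 = 92.2; e = 98.2 − 92.2 = 6
x=12: ŷ = -2.8 + 9.5·12 = 111.2; e = 110.2 − 111.2 = -1
SSE = 9 + 4 + 36 + 36 + 1 = 86
s = √(86/3) = √28.6667 ≈ 5.354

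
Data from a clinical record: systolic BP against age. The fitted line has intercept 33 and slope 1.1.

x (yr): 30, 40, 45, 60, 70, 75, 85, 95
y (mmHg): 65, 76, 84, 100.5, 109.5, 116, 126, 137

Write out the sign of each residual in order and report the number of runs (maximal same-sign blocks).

x=30: ŷ = 33 + 1.1·30 = 66; r = 65 − 66 = -1
x=40: ŷ = 33 + 1.1·40 = 77; r = 76 − 77 = -1
x=45: ŷ = 33 + 1.1·45 = 82.5; r = 84 − 82.5 = 1.5
x=60: ŷ = 33 + 1.1·60 = 99; r = 100.5 − 99 = 1.5
x=70: ŷ = 33 + 1.1·70 = 110; r = 109.5 − 110 = -0.5
x=75: ŷ = 33 + 1.1·75 = 115.5; r = 116 − 115.5 = 0.5
x=85: ŷ = 33 + 1.1·85 = 126.5; r = 126 − 126.5 = -0.5
x=95: ŷ = 33 + 1.1·95 = 137.5; r = 137 − 137.5 = -0.5
Signs: − − + + − + − −
Runs: −×2, +×2, −×1, +×1, −×2 → 5

5 runs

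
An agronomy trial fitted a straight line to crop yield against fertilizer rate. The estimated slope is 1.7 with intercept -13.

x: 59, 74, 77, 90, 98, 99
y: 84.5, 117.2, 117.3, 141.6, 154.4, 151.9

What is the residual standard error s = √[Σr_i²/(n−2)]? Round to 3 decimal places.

s = 3.253

x=59: ŷ = -13 + 1.7·59 = 87.3; r = 84.5 − 87.3 = -2.8
x=74: ŷ = -13 + 1.7·74 = 112.8; r = 117.2 − 112.8 = 4.4
x=77: ŷ = -13 + 1.7·77 = 117.9; r = 117.3 − 117.9 = -0.6
x=90: ŷ = -13 + 1.7·90 = 140; r = 141.6 − 140 = 1.6
x=98: ŷ = -13 + 1.7·98 = 153.6; r = 154.4 − 153.6 = 0.8
x=99: ŷ = -13 + 1.7·99 = 155.3; r = 151.9 − 155.3 = -3.4
SSE = 7.84 + 19.36 + 0.36 + 2.56 + 0.64 + 11.56 = 42.32
s = √(42.32/4) = √10.58 ≈ 3.253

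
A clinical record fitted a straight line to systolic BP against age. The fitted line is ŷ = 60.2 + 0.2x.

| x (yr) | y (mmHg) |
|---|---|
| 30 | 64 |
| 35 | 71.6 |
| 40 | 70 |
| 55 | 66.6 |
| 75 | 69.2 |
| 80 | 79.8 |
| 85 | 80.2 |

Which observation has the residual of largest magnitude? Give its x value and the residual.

x = 75, r = -6

x=30: ŷ = 60.2 + 0.2·30 = 66.2; r = 64 − 66.2 = -2.2
x=35: ŷ = 60.2 + 0.2·35 = 67.2; r = 71.6 − 67.2 = 4.4
x=40: ŷ = 60.2 + 0.2·40 = 68.2; r = 70 − 68.2 = 1.8
x=55: ŷ = 60.2 + 0.2·55 = 71.2; r = 66.6 − 71.2 = -4.6
x=75: ŷ = 60.2 + 0.2·75 = 75.2; r = 69.2 − 75.2 = -6
x=80: ŷ = 60.2 + 0.2·80 = 76.2; r = 79.8 − 76.2 = 3.6
x=85: ŷ = 60.2 + 0.2·85 = 77.2; r = 80.2 − 77.2 = 3
Largest |r| is 6 at x = 75, residual -6.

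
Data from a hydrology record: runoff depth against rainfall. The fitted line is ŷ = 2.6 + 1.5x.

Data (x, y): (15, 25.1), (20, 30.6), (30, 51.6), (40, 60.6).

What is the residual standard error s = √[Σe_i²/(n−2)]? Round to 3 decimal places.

s = 3.464

x=15: ŷ = 2.6 + 1.5·15 = 25.1; e = 25.1 − 25.1 = 0
x=20: ŷ = 2.6 + 1.5·20 = 32.6; e = 30.6 − 32.6 = -2
x=30: ŷ = 2.6 + 1.5·30 = 47.6; e = 51.6 − 47.6 = 4
x=40: ŷ = 2.6 + 1.5·40 = 62.6; e = 60.6 − 62.6 = -2
SSE = 0 + 4 + 16 + 4 = 24
s = √(24/2) = √12 ≈ 3.464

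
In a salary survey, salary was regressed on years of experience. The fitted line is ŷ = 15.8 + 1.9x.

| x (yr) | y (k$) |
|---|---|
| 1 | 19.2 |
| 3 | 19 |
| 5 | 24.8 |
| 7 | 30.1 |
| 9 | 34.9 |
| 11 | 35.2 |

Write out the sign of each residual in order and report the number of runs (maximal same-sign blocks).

4 runs

x=1: ŷ = 15.8 + 1.9·1 = 17.7; e = 19.2 − 17.7 = 1.5
x=3: ŷ = 15.8 + 1.9·3 = 21.5; e = 19 − 21.5 = -2.5
x=5: ŷ = 15.8 + 1.9·5 = 25.3; e = 24.8 − 25.3 = -0.5
x=7: ŷ = 15.8 + 1.9·7 = 29.1; e = 30.1 − 29.1 = 1
x=9: ŷ = 15.8 + 1.9·9 = 32.9; e = 34.9 − 32.9 = 2
x=11: ŷ = 15.8 + 1.9·11 = 36.7; e = 35.2 − 36.7 = -1.5
Signs: + − − + + −
Runs: +×1, −×2, +×2, −×1 → 4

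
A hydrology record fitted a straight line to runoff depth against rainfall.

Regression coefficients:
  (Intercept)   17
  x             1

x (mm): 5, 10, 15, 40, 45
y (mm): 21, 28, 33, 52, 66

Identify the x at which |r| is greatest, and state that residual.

x=5: ŷ = 17 + 5 = 22; r = 21 − 22 = -1
x=10: ŷ = 17 + 10 = 27; r = 28 − 27 = 1
x=15: ŷ = 17 + 15 = 32; r = 33 − 32 = 1
x=40: ŷ = 17 + 40 = 57; r = 52 − 57 = -5
x=45: ŷ = 17 + 45 = 62; r = 66 − 62 = 4
Largest |r| is 5 at x = 40, residual -5.

x = 40, r = -5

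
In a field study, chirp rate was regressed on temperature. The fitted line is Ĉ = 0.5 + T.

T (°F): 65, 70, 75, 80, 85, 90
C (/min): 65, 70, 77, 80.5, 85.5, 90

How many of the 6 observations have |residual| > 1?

1

T=65: Ĉ = 0.5 + 65 = 65.5; r = 65 − 65.5 = -0.5
T=70: Ĉ = 0.5 + 70 = 70.5; r = 70 − 70.5 = -0.5
T=75: Ĉ = 0.5 + 75 = 75.5; r = 77 − 75.5 = 1.5
T=80: Ĉ = 0.5 + 80 = 80.5; r = 80.5 − 80.5 = 0
T=85: Ĉ = 0.5 + 85 = 85.5; r = 85.5 − 85.5 = 0
T=90: Ĉ = 0.5 + 90 = 90.5; r = 90 − 90.5 = -0.5
|r| > 1: T=75 (|r|=1.5) → 1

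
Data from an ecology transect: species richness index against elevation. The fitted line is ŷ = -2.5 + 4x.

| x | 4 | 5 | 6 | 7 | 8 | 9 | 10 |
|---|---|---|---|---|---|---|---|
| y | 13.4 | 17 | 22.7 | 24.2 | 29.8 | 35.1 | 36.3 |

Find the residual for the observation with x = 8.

e = 0.3

ŷ = -2.5 + 4·8 = 29.5
e = 29.8 − 29.5 = 0.3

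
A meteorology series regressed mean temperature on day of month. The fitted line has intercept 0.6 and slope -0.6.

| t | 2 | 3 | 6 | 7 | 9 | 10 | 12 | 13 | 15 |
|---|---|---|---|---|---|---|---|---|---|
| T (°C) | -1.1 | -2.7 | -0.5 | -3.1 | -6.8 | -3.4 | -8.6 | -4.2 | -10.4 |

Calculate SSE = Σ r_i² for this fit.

SSE = 34

t=2: ŷ = 0.6 − 0.6·2 = -0.6; r = -1.1 − (-0.6) = -0.5
t=3: ŷ = 0.6 − 0.6·3 = -1.2; r = -2.7 − (-1.2) = -1.5
t=6: ŷ = 0.6 − 0.6·6 = -3; r = -0.5 − (-3) = 2.5
t=7: ŷ = 0.6 − 0.6·7 = -3.6; r = -3.1 − (-3.6) = 0.5
t=9: ŷ = 0.6 − 0.6·9 = -4.8; r = -6.8 − (-4.8) = -2
t=10: ŷ = 0.6 − 0.6·10 = -5.4; r = -3.4 − (-5.4) = 2
t=12: ŷ = 0.6 − 0.6·12 = -6.6; r = -8.6 − (-6.6) = -2
t=13: ŷ = 0.6 − 0.6·13 = -7.2; r = -4.2 − (-7.2) = 3
t=15: ŷ = 0.6 − 0.6·15 = -8.4; r = -10.4 − (-8.4) = -2
SSE = 0.25 + 2.25 + 6.25 + 0.25 + 4 + 4 + 4 + 9 + 4 = 34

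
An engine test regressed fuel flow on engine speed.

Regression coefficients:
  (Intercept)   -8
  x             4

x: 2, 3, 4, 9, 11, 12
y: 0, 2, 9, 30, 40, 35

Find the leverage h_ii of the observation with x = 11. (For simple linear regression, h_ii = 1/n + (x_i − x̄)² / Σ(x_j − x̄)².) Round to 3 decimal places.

x̄ = (2 + 3 + 4 + 9 + 11 + 12)/6 = 6.83333
Σ(x − x̄)² = 23.3611 + 14.6944 + 8.02778 + 4.69444 + 17.3611 + 26.6944 = 94.8333
h = 1/6 + (4.16667)²/94.8333 = 0.166667 + 0.18307 = 0.350

h = 0.350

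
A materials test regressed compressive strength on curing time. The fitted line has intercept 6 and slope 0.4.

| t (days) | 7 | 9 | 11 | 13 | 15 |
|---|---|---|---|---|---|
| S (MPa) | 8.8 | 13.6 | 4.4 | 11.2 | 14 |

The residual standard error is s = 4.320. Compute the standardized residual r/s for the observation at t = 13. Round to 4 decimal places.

0.0000

ŷ = 6 + 0.4·13 = 11.2
r = 11.2 − 11.2 = 0
r/s = 0 / 4.320 = 0.0000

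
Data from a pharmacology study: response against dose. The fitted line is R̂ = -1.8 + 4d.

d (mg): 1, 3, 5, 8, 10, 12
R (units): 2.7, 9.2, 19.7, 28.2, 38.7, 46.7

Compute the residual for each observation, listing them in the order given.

0.5, -1, 1.5, -2, 0.5, 0.5

d=1: R̂ = -1.8 + 4·1 = 2.2; e = 2.7 − 2.2 = 0.5
d=3: R̂ = -1.8 + 4·3 = 10.2; e = 9.2 − 10.2 = -1
d=5: R̂ = -1.8 + 4·5 = 18.2; e = 19.7 − 18.2 = 1.5
d=8: R̂ = -1.8 + 4·8 = 30.2; e = 28.2 − 30.2 = -2
d=10: R̂ = -1.8 + 4·10 = 38.2; e = 38.7 − 38.2 = 0.5
d=12: R̂ = -1.8 + 4·12 = 46.2; e = 46.7 − 46.2 = 0.5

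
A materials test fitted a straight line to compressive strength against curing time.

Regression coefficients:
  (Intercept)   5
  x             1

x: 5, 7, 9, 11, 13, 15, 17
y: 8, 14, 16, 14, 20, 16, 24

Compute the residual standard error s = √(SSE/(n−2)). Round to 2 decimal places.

s = 2.83

x=5: ŷ = 5 + 5 = 10; r = 8 − 10 = -2
x=7: ŷ = 5 + 7 = 12; r = 14 − 12 = 2
x=9: ŷ = 5 + 9 = 14; r = 16 − 14 = 2
x=11: ŷ = 5 + 11 = 16; r = 14 − 16 = -2
x=13: ŷ = 5 + 13 = 18; r = 20 − 18 = 2
x=15: ŷ = 5 + 15 = 20; r = 16 − 20 = -4
x=17: ŷ = 5 + 17 = 22; r = 24 − 22 = 2
SSE = 4 + 4 + 4 + 4 + 4 + 16 + 4 = 40
s = √(40/5) = √8 ≈ 2.83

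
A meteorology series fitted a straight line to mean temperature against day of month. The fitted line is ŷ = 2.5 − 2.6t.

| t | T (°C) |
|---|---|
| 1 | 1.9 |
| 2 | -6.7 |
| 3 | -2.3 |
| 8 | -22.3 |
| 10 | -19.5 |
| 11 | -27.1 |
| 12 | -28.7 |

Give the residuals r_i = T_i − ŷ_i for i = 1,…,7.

2, -4, 3, -4, 4, -1, 0

t=1: ŷ = 2.5 − 2.6·1 = -0.1; r = 1.9 − (-0.1) = 2
t=2: ŷ = 2.5 − 2.6·2 = -2.7; r = -6.7 − (-2.7) = -4
t=3: ŷ = 2.5 − 2.6·3 = -5.3; r = -2.3 − (-5.3) = 3
t=8: ŷ = 2.5 − 2.6·8 = -18.3; r = -22.3 − (-18.3) = -4
t=10: ŷ = 2.5 − 2.6·10 = -23.5; r = -19.5 − (-23.5) = 4
t=11: ŷ = 2.5 − 2.6·11 = -26.1; r = -27.1 − (-26.1) = -1
t=12: ŷ = 2.5 − 2.6·12 = -28.7; r = -28.7 − (-28.7) = 0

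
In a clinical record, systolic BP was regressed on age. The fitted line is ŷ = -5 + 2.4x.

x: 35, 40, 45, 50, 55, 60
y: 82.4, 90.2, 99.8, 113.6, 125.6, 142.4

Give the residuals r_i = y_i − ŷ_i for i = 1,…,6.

x=35: ŷ = -5 + 2.4·35 = 79; r = 82.4 − 79 = 3.4
x=40: ŷ = -5 + 2.4·40 = 91; r = 90.2 − 91 = -0.8
x=45: ŷ = -5 + 2.4·45 = 103; r = 99.8 − 103 = -3.2
x=50: ŷ = -5 + 2.4·50 = 115; r = 113.6 − 115 = -1.4
x=55: ŷ = -5 + 2.4·55 = 127; r = 125.6 − 127 = -1.4
x=60: ŷ = -5 + 2.4·60 = 139; r = 142.4 − 139 = 3.4

3.4, -0.8, -3.2, -1.4, -1.4, 3.4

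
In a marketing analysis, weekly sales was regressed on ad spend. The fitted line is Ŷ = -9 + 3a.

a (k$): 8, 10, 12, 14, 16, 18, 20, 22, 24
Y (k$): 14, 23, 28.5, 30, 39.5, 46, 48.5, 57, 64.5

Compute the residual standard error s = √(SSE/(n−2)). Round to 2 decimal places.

s = 1.93

a=8: Ŷ = -9 + 3·8 = 15; e = 14 − 15 = -1
a=10: Ŷ = -9 + 3·10 = 21; e = 23 − 21 = 2
a=12: Ŷ = -9 + 3·12 = 27; e = 28.5 − 27 = 1.5
a=14: Ŷ = -9 + 3·14 = 33; e = 30 − 33 = -3
a=16: Ŷ = -9 + 3·16 = 39; e = 39.5 − 39 = 0.5
a=18: Ŷ = -9 + 3·18 = 45; e = 46 − 45 = 1
a=20: Ŷ = -9 + 3·20 = 51; e = 48.5 − 51 = -2.5
a=22: Ŷ = -9 + 3·22 = 57; e = 57 − 57 = 0
a=24: Ŷ = -9 + 3·24 = 63; e = 64.5 − 63 = 1.5
SSE = 1 + 4 + 2.25 + 9 + 0.25 + 1 + 6.25 + 0 + 2.25 = 26
s = √(26/7) = √3.71429 ≈ 1.93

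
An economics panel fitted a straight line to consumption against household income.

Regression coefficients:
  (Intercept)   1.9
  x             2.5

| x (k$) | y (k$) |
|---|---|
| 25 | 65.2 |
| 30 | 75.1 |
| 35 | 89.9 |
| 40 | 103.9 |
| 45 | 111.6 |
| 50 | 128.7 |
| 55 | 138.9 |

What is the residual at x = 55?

r = -0.5

ŷ = 1.9 + 2.5·55 = 139.4
r = 138.9 − 139.4 = -0.5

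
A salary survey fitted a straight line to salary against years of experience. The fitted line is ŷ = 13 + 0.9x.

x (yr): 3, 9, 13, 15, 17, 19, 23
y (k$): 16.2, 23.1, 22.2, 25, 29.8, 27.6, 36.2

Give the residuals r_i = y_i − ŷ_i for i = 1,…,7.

0.5, 2, -2.5, -1.5, 1.5, -2.5, 2.5

x=3: ŷ = 13 + 0.9·3 = 15.7; r = 16.2 − 15.7 = 0.5
x=9: ŷ = 13 + 0.9·9 = 21.1; r = 23.1 − 21.1 = 2
x=13: ŷ = 13 + 0.9·13 = 24.7; r = 22.2 − 24.7 = -2.5
x=15: ŷ = 13 + 0.9·15 = 26.5; r = 25 − 26.5 = -1.5
x=17: ŷ = 13 + 0.9·17 = 28.3; r = 29.8 − 28.3 = 1.5
x=19: ŷ = 13 + 0.9·19 = 30.1; r = 27.6 − 30.1 = -2.5
x=23: ŷ = 13 + 0.9·23 = 33.7; r = 36.2 − 33.7 = 2.5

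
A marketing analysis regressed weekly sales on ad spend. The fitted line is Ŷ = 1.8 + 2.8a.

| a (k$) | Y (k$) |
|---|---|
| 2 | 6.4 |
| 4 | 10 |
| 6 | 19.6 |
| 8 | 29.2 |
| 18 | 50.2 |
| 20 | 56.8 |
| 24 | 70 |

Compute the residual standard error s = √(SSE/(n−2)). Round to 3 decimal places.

a=2: Ŷ = 1.8 + 2.8·2 = 7.4; r = 6.4 − 7.4 = -1
a=4: Ŷ = 1.8 + 2.8·4 = 13; r = 10 − 13 = -3
a=6: Ŷ = 1.8 + 2.8·6 = 18.6; r = 19.6 − 18.6 = 1
a=8: Ŷ = 1.8 + 2.8·8 = 24.2; r = 29.2 − 24.2 = 5
a=18: Ŷ = 1.8 + 2.8·18 = 52.2; r = 50.2 − 52.2 = -2
a=20: Ŷ = 1.8 + 2.8·20 = 57.8; r = 56.8 − 57.8 = -1
a=24: Ŷ = 1.8 + 2.8·24 = 69; r = 70 − 69 = 1
SSE = 1 + 9 + 1 + 25 + 4 + 1 + 1 = 42
s = √(42/5) = √8.4 ≈ 2.898

s = 2.898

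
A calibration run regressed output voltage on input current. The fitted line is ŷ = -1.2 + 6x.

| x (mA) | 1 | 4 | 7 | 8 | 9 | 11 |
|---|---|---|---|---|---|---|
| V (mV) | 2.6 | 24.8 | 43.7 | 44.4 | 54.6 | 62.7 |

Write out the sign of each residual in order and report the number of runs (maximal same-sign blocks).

x=1: ŷ = -1.2 + 6·1 = 4.8; e = 2.6 − 4.8 = -2.2
x=4: ŷ = -1.2 + 6·4 = 22.8; e = 24.8 − 22.8 = 2
x=7: ŷ = -1.2 + 6·7 = 40.8; e = 43.7 − 40.8 = 2.9
x=8: ŷ = -1.2 + 6·8 = 46.8; e = 44.4 − 46.8 = -2.4
x=9: ŷ = -1.2 + 6·9 = 52.8; e = 54.6 − 52.8 = 1.8
x=11: ŷ = -1.2 + 6·11 = 64.8; e = 62.7 − 64.8 = -2.1
Signs: − + + − + −
Runs: −×1, +×2, −×1, +×1, −×1 → 5

5 runs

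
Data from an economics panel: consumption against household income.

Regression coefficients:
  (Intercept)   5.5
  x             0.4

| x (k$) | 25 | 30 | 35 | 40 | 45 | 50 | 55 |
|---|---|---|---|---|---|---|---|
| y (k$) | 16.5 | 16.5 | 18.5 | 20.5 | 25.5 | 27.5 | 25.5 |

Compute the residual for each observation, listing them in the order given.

1, -1, -1, -1, 2, 2, -2

x=25: ŷ = 5.5 + 0.4·25 = 15.5; r = 16.5 − 15.5 = 1
x=30: ŷ = 5.5 + 0.4·30 = 17.5; r = 16.5 − 17.5 = -1
x=35: ŷ = 5.5 + 0.4·35 = 19.5; r = 18.5 − 19.5 = -1
x=40: ŷ = 5.5 + 0.4·40 = 21.5; r = 20.5 − 21.5 = -1
x=45: ŷ = 5.5 + 0.4·45 = 23.5; r = 25.5 − 23.5 = 2
x=50: ŷ = 5.5 + 0.4·50 = 25.5; r = 27.5 − 25.5 = 2
x=55: ŷ = 5.5 + 0.4·55 = 27.5; r = 25.5 − 27.5 = -2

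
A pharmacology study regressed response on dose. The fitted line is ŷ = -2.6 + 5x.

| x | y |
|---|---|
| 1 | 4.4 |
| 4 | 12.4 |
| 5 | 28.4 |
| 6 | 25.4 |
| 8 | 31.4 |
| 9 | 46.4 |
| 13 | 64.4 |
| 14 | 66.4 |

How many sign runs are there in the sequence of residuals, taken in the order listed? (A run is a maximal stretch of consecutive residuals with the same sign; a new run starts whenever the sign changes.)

6 runs

x=1: ŷ = -2.6 + 5·1 = 2.4; r = 4.4 − 2.4 = 2
x=4: ŷ = -2.6 + 5·4 = 17.4; r = 12.4 − 17.4 = -5
x=5: ŷ = -2.6 + 5·5 = 22.4; r = 28.4 − 22.4 = 6
x=6: ŷ = -2.6 + 5·6 = 27.4; r = 25.4 − 27.4 = -2
x=8: ŷ = -2.6 + 5·8 = 37.4; r = 31.4 − 37.4 = -6
x=9: ŷ = -2.6 + 5·9 = 42.4; r = 46.4 − 42.4 = 4
x=13: ŷ = -2.6 + 5·13 = 62.4; r = 64.4 − 62.4 = 2
x=14: ŷ = -2.6 + 5·14 = 67.4; r = 66.4 − 67.4 = -1
Signs: + − + − − + + −
Runs: +×1, −×1, +×1, −×2, +×2, −×1 → 6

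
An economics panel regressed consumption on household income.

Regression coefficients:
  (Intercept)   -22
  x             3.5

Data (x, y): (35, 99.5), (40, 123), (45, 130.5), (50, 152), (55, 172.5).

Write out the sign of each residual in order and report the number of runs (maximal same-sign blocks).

4 runs

x=35: ŷ = -22 + 3.5·35 = 100.5; e = 99.5 − 100.5 = -1
x=40: ŷ = -22 + 3.5·40 = 118; e = 123 − 118 = 5
x=45: ŷ = -22 + 3.5·45 = 135.5; e = 130.5 − 135.5 = -5
x=50: ŷ = -22 + 3.5·50 = 153; e = 152 − 153 = -1
x=55: ŷ = -22 + 3.5·55 = 170.5; e = 172.5 − 170.5 = 2
Signs: − + − − +
Runs: −×1, +×1, −×2, +×1 → 4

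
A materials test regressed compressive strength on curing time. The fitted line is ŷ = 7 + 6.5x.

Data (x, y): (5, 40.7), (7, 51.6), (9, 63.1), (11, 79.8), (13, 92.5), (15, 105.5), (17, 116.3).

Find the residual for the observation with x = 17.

e = -1.2

ŷ = 7 + 6.5·17 = 117.5
e = 116.3 − 117.5 = -1.2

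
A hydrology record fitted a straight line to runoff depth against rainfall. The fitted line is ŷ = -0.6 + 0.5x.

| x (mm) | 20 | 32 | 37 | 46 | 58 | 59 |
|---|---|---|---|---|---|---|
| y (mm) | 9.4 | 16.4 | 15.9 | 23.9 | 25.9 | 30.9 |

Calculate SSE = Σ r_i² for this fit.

SSE = 17.5

x=20: ŷ = -0.6 + 0.5·20 = 9.4; r = 9.4 − 9.4 = 0
x=32: ŷ = -0.6 + 0.5·32 = 15.4; r = 16.4 − 15.4 = 1
x=37: ŷ = -0.6 + 0.5·37 = 17.9; r = 15.9 − 17.9 = -2
x=46: ŷ = -0.6 + 0.5·46 = 22.4; r = 23.9 − 22.4 = 1.5
x=58: ŷ = -0.6 + 0.5·58 = 28.4; r = 25.9 − 28.4 = -2.5
x=59: ŷ = -0.6 + 0.5·59 = 28.9; r = 30.9 − 28.9 = 2
SSE = 0 + 1 + 4 + 2.25 + 6.25 + 4 = 17.5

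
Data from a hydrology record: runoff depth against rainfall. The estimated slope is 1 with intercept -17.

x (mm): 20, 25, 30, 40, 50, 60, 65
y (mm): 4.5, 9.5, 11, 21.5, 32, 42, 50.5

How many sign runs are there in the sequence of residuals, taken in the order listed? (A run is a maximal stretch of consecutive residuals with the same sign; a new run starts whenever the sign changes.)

3 runs

x=20: ŷ = -17 + 20 = 3; e = 4.5 − 3 = 1.5
x=25: ŷ = -17 + 25 = 8; e = 9.5 − 8 = 1.5
x=30: ŷ = -17 + 30 = 13; e = 11 − 13 = -2
x=40: ŷ = -17 + 40 = 23; e = 21.5 − 23 = -1.5
x=50: ŷ = -17 + 50 = 33; e = 32 − 33 = -1
x=60: ŷ = -17 + 60 = 43; e = 42 − 43 = -1
x=65: ŷ = -17 + 65 = 48; e = 50.5 − 48 = 2.5
Signs: + + − − − − +
Runs: +×2, −×4, +×1 → 3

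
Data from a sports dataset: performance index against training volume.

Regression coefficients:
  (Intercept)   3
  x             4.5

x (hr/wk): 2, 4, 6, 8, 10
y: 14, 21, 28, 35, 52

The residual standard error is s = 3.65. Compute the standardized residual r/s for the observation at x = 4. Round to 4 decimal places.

ŷ = 3 + 4.5·4 = 21
r = 21 − 21 = 0
r/s = 0 / 3.65 = 0.0000

0.0000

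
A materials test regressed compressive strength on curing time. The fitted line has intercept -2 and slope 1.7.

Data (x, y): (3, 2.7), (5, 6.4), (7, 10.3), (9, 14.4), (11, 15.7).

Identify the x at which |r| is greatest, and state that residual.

x=3: ŷ = -2 + 1.7·3 = 3.1; r = 2.7 − 3.1 = -0.4
x=5: ŷ = -2 + 1.7·5 = 6.5; r = 6.4 − 6.5 = -0.1
x=7: ŷ = -2 + 1.7·7 = 9.9; r = 10.3 − 9.9 = 0.4
x=9: ŷ = -2 + 1.7·9 = 13.3; r = 14.4 − 13.3 = 1.1
x=11: ŷ = -2 + 1.7·11 = 16.7; r = 15.7 − 16.7 = -1
Largest |r| is 1.1 at x = 9, residual 1.1.

x = 9, r = 1.1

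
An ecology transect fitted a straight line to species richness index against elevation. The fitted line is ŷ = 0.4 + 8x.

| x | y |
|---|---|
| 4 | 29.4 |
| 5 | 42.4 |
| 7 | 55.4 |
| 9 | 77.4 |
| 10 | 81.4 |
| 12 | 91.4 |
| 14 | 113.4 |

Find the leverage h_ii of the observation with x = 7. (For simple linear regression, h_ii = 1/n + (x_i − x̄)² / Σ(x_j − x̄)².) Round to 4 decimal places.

h = 0.1799

x̄ = (4 + 5 + 7 + 9 + 10 + 12 + 14)/7 = 8.71429
Σ(x − x̄)² = 22.2245 + 13.7959 + 2.93878 + 0.0816327 + 1.65306 + 10.7959 + 27.9388 = 79.4286
h = 1/7 + (-1.71429)²/79.4286 = 0.142857 + 0.036999 = 0.1799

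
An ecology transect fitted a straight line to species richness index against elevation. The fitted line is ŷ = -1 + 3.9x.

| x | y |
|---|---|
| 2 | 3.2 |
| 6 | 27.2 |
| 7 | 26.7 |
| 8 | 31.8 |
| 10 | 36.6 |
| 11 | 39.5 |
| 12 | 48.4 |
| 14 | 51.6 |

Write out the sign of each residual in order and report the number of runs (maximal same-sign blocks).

5 runs

x=2: ŷ = -1 + 3.9·2 = 6.8; e = 3.2 − 6.8 = -3.6
x=6: ŷ = -1 + 3.9·6 = 22.4; e = 27.2 − 22.4 = 4.8
x=7: ŷ = -1 + 3.9·7 = 26.3; e = 26.7 − 26.3 = 0.4
x=8: ŷ = -1 + 3.9·8 = 30.2; e = 31.8 − 30.2 = 1.6
x=10: ŷ = -1 + 3.9·10 = 38; e = 36.6 − 38 = -1.4
x=11: ŷ = -1 + 3.9·11 = 41.9; e = 39.5 − 41.9 = -2.4
x=12: ŷ = -1 + 3.9·12 = 45.8; e = 48.4 − 45.8 = 2.6
x=14: ŷ = -1 + 3.9·14 = 53.6; e = 51.6 − 53.6 = -2
Signs: − + + + − − + −
Runs: −×1, +×3, −×2, +×1, −×1 → 5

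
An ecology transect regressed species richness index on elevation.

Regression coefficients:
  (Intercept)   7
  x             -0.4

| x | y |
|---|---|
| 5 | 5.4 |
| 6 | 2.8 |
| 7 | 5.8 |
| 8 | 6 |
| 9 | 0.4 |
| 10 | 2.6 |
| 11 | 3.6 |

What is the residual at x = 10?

ŷ = 7 − 0.4·10 = 3
r = 2.6 − 3 = -0.4

r = -0.4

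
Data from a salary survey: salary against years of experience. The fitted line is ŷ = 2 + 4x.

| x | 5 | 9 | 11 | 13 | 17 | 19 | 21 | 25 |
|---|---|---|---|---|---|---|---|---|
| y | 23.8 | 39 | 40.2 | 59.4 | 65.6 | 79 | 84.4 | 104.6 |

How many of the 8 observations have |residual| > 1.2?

x=5: ŷ = 2 + 4·5 = 22; e = 23.8 − 22 = 1.8
x=9: ŷ = 2 + 4·9 = 38; e = 39 − 38 = 1
x=11: ŷ = 2 + 4·11 = 46; e = 40.2 − 46 = -5.8
x=13: ŷ = 2 + 4·13 = 54; e = 59.4 − 54 = 5.4
x=17: ŷ = 2 + 4·17 = 70; e = 65.6 − 70 = -4.4
x=19: ŷ = 2 + 4·19 = 78; e = 79 − 78 = 1
x=21: ŷ = 2 + 4·21 = 86; e = 84.4 − 86 = -1.6
x=25: ŷ = 2 + 4·25 = 102; e = 104.6 − 102 = 2.6
|e| > 1.2: x=5 (|e|=1.8), x=11 (|e|=5.8), x=13 (|e|=5.4), x=17 (|e|=4.4), x=21 (|e|=1.6), x=25 (|e|=2.6) → 6

6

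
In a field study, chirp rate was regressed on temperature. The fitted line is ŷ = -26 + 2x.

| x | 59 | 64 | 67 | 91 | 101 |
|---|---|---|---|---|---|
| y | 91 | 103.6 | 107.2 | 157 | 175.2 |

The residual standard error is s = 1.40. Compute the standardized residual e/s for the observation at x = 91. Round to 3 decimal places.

0.714

ŷ = -26 + 2·91 = 156
e = 157 − 156 = 1
e/s = 1 / 1.40 = 0.714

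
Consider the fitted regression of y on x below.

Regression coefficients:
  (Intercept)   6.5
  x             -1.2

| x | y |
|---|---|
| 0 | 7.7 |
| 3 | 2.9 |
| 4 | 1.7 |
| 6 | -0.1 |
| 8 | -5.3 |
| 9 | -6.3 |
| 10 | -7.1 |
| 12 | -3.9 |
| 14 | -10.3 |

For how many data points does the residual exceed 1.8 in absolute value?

x=0: ŷ = 6.5 − 1.2·0 = 6.5; e = 7.7 − 6.5 = 1.2
x=3: ŷ = 6.5 − 1.2·3 = 2.9; e = 2.9 − 2.9 = 0
x=4: ŷ = 6.5 − 1.2·4 = 1.7; e = 1.7 − 1.7 = 0
x=6: ŷ = 6.5 − 1.2·6 = -0.7; e = -0.1 − (-0.7) = 0.6
x=8: ŷ = 6.5 − 1.2·8 = -3.1; e = -5.3 − (-3.1) = -2.2
x=9: ŷ = 6.5 − 1.2·9 = -4.3; e = -6.3 − (-4.3) = -2
x=10: ŷ = 6.5 − 1.2·10 = -5.5; e = -7.1 − (-5.5) = -1.6
x=12: ŷ = 6.5 − 1.2·12 = -7.9; e = -3.9 − (-7.9) = 4
x=14: ŷ = 6.5 − 1.2·14 = -10.3; e = -10.3 − (-10.3) = 0
|e| > 1.8: x=8 (|e|=2.2), x=9 (|e|=2), x=12 (|e|=4) → 3

3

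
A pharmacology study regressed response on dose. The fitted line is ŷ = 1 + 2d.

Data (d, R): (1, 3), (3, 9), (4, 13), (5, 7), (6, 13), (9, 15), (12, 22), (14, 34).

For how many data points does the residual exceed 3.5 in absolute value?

d=1: ŷ = 1 + 2·1 = 3; e = 3 − 3 = 0
d=3: ŷ = 1 + 2·3 = 7; e = 9 − 7 = 2
d=4: ŷ = 1 + 2·4 = 9; e = 13 − 9 = 4
d=5: ŷ = 1 + 2·5 = 11; e = 7 − 11 = -4
d=6: ŷ = 1 + 2·6 = 13; e = 13 − 13 = 0
d=9: ŷ = 1 + 2·9 = 19; e = 15 − 19 = -4
d=12: ŷ = 1 + 2·12 = 25; e = 22 − 25 = -3
d=14: ŷ = 1 + 2·14 = 29; e = 34 − 29 = 5
|e| > 3.5: d=4 (|e|=4), d=5 (|e|=4), d=9 (|e|=4), d=14 (|e|=5) → 4

4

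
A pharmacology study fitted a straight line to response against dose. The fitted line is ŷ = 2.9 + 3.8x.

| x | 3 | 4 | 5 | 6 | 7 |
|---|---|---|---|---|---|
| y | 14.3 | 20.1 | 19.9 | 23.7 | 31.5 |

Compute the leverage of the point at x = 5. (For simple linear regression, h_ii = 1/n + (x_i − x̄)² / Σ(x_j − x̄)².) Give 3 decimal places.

x̄ = (3 + 4 + 5 + 6 + 7)/5 = 5
Σ(x − x̄)² = 4 + 1 + 0 + 1 + 4 = 10
h = 1/5 + (0)²/10 = 0.2 + 0 = 0.200

h = 0.200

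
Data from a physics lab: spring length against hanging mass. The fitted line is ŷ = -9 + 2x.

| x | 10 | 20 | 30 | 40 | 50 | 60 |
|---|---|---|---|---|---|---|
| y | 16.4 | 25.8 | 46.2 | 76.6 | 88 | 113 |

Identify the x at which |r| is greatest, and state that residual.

x=10: ŷ = -9 + 2·10 = 11; r = 16.4 − 11 = 5.4
x=20: ŷ = -9 + 2·20 = 31; r = 25.8 − 31 = -5.2
x=30: ŷ = -9 + 2·30 = 51; r = 46.2 − 51 = -4.8
x=40: ŷ = -9 + 2·40 = 71; r = 76.6 − 71 = 5.6
x=50: ŷ = -9 + 2·50 = 91; r = 88 − 91 = -3
x=60: ŷ = -9 + 2·60 = 111; r = 113 − 111 = 2
Largest |r| is 5.6 at x = 40, residual 5.6.

x = 40, r = 5.6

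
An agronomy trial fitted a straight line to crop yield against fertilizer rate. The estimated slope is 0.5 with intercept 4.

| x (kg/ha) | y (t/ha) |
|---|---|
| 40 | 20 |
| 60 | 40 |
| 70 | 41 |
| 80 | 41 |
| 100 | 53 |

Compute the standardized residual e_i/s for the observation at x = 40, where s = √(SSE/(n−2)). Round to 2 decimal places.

x=40: ŷ = 4 + 0.5·40 = 24; e = 20 − 24 = -4
x=60: ŷ = 4 + 0.5·60 = 34; e = 40 − 34 = 6
x=70: ŷ = 4 + 0.5·70 = 39; e = 41 − 39 = 2
x=80: ŷ = 4 + 0.5·80 = 44; e = 41 − 44 = -3
x=100: ŷ = 4 + 0.5·100 = 54; e = 53 − 54 = -1
SSE = 16 + 36 + 4 + 9 + 1 = 66
s = √(66/3) = 4.69042
e/s = -4 / 4.69042 = -0.85

-0.85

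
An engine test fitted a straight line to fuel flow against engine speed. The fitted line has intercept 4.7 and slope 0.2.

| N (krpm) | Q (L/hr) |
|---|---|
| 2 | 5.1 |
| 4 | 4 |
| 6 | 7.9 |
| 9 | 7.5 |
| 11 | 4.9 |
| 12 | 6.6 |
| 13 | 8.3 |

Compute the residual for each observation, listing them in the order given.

0, -1.5, 2, 1, -2, -0.5, 1

N=2: Q̂ = 4.7 + 0.2·2 = 5.1; r = 5.1 − 5.1 = 0
N=4: Q̂ = 4.7 + 0.2·4 = 5.5; r = 4 − 5.5 = -1.5
N=6: Q̂ = 4.7 + 0.2·6 = 5.9; r = 7.9 − 5.9 = 2
N=9: Q̂ = 4.7 + 0.2·9 = 6.5; r = 7.5 − 6.5 = 1
N=11: Q̂ = 4.7 + 0.2·11 = 6.9; r = 4.9 − 6.9 = -2
N=12: Q̂ = 4.7 + 0.2·12 = 7.1; r = 6.6 − 7.1 = -0.5
N=13: Q̂ = 4.7 + 0.2·13 = 7.3; r = 8.3 − 7.3 = 1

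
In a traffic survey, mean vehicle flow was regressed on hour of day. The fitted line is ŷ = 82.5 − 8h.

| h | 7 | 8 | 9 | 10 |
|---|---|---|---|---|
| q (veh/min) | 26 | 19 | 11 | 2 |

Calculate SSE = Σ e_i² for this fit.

h=7: ŷ = 82.5 − 8·7 = 26.5; e = 26 − 26.5 = -0.5
h=8: ŷ = 82.5 − 8·8 = 18.5; e = 19 − 18.5 = 0.5
h=9: ŷ = 82.5 − 8·9 = 10.5; e = 11 − 10.5 = 0.5
h=10: ŷ = 82.5 − 8·10 = 2.5; e = 2 − 2.5 = -0.5
SSE = 0.25 + 0.25 + 0.25 + 0.25 = 1

SSE = 1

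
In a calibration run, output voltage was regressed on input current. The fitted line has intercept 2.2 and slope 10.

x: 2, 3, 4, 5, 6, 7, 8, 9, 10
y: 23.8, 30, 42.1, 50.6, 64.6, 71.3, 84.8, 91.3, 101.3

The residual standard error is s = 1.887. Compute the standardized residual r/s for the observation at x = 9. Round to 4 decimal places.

-0.4769

ŷ = 2.2 + 10·9 = 92.2
r = 91.3 − 92.2 = -0.9
r/s = -0.9 / 1.887 = -0.4769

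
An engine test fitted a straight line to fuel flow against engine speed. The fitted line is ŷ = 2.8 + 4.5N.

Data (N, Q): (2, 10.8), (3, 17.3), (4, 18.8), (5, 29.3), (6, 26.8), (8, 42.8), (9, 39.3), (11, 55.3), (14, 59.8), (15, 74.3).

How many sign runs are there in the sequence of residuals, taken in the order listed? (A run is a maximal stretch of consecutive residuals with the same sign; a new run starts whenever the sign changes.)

N=2: ŷ = 2.8 + 4.5·2 = 11.8; e = 10.8 − 11.8 = -1
N=3: ŷ = 2.8 + 4.5·3 = 16.3; e = 17.3 − 16.3 = 1
N=4: ŷ = 2.8 + 4.5·4 = 20.8; e = 18.8 − 20.8 = -2
N=5: ŷ = 2.8 + 4.5·5 = 25.3; e = 29.3 − 25.3 = 4
N=6: ŷ = 2.8 + 4.5·6 = 29.8; e = 26.8 − 29.8 = -3
N=8: ŷ = 2.8 + 4.5·8 = 38.8; e = 42.8 − 38.8 = 4
N=9: ŷ = 2.8 + 4.5·9 = 43.3; e = 39.3 − 43.3 = -4
N=11: ŷ = 2.8 + 4.5·11 = 52.3; e = 55.3 − 52.3 = 3
N=14: ŷ = 2.8 + 4.5·14 = 65.8; e = 59.8 − 65.8 = -6
N=15: ŷ = 2.8 + 4.5·15 = 70.3; e = 74.3 − 70.3 = 4
Signs: − + − + − + − + − +
Runs: −×1, +×1, −×1, +×1, −×1, +×1, −×1, +×1, −×1, +×1 → 10

10 runs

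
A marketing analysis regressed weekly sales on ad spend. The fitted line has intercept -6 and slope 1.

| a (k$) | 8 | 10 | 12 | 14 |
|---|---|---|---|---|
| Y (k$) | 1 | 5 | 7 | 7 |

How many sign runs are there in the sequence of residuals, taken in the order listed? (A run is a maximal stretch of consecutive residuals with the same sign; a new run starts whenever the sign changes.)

a=8: Ŷ = -6 + 8 = 2; e = 1 − 2 = -1
a=10: Ŷ = -6 + 10 = 4; e = 5 − 4 = 1
a=12: Ŷ = -6 + 12 = 6; e = 7 − 6 = 1
a=14: Ŷ = -6 + 14 = 8; e = 7 − 8 = -1
Signs: − + + −
Runs: −×1, +×2, −×1 → 3

3 runs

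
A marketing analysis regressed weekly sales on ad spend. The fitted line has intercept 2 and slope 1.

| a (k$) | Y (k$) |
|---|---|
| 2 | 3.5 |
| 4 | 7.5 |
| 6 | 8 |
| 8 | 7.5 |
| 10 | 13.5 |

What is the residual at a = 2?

ŷ = 2 + 2 = 4
e = 3.5 − 4 = -0.5

e = -0.5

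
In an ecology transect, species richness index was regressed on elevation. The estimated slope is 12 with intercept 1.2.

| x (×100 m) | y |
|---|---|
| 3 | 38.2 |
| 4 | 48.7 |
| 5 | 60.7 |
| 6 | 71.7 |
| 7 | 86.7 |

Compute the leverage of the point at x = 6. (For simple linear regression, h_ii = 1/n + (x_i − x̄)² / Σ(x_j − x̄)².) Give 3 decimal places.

h = 0.300

x̄ = (3 + 4 + 5 + 6 + 7)/5 = 5
Σ(x − x̄)² = 4 + 1 + 0 + 1 + 4 = 10
h = 1/5 + (1)²/10 = 0.2 + 0.1 = 0.300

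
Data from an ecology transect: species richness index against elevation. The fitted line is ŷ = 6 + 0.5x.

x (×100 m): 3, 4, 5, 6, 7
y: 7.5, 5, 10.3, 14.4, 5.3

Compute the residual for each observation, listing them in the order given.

x=3: ŷ = 6 + 0.5·3 = 7.5; r = 7.5 − 7.5 = 0
x=4: ŷ = 6 + 0.5·4 = 8; r = 5 − 8 = -3
x=5: ŷ = 6 + 0.5·5 = 8.5; r = 10.3 − 8.5 = 1.8
x=6: ŷ = 6 + 0.5·6 = 9; r = 14.4 − 9 = 5.4
x=7: ŷ = 6 + 0.5·7 = 9.5; r = 5.3 − 9.5 = -4.2

0, -3, 1.8, 5.4, -4.2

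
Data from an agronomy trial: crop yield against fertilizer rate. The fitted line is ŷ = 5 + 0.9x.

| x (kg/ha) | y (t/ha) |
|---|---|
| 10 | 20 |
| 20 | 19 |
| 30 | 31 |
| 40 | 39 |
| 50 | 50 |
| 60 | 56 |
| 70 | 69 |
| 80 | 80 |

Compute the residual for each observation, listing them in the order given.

6, -4, -1, -2, 0, -3, 1, 3

x=10: ŷ = 5 + 0.9·10 = 14; r = 20 − 14 = 6
x=20: ŷ = 5 + 0.9·20 = 23; r = 19 − 23 = -4
x=30: ŷ = 5 + 0.9·30 = 32; r = 31 − 32 = -1
x=40: ŷ = 5 + 0.9·40 = 41; r = 39 − 41 = -2
x=50: ŷ = 5 + 0.9·50 = 50; r = 50 − 50 = 0
x=60: ŷ = 5 + 0.9·60 = 59; r = 56 − 59 = -3
x=70: ŷ = 5 + 0.9·70 = 68; r = 69 − 68 = 1
x=80: ŷ = 5 + 0.9·80 = 77; r = 80 − 77 = 3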